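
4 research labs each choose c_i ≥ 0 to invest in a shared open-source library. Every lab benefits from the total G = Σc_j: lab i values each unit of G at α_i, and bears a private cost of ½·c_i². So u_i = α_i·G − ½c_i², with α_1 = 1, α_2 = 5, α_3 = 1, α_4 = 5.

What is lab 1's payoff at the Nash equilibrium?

11.5

Lab i's FOC: ∂u_i/∂c_i = α_i − c_i = 0, so c_i* = α_i.
NE contributions = (1, 5, 1, 5); G = 12.
u_1 = α_1·G − ½·(c_1)² = 1·12 − ½·1² = 11.5.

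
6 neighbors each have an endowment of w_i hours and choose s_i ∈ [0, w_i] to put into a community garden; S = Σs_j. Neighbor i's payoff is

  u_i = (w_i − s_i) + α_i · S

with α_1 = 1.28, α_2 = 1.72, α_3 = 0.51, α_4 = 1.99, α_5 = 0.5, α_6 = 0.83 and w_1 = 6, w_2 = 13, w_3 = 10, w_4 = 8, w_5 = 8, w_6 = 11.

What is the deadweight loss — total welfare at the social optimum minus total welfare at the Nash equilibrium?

∂u_i/∂s_i = α_i − 1, so neighbor i contributes w_i if α_i > 1, else 0.
α_i > 1 for i ∈ {1, 2, 4}; NE contributions (6, 13, 0, 8, 0, 0), S = 27.
W^NE = Σw_i − S^NE + (Σα_i)·S^NE = 56 + 5.83·27 = 213.41.
Planner: ∂(Σu_j)/∂s_i = Σα_j − 1 = 5.83 > 0, so everyone contributes w_i; S^SO = 56, W^SO = 56 + 5.83·56 = 382.48.
Deadweight loss = 169.07.

169.07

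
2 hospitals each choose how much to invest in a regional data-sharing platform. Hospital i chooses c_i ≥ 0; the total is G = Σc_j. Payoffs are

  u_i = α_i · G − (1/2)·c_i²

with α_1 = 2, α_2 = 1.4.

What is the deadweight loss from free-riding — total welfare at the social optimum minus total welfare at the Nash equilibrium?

2.98

Hospital i's FOC: ∂u_i/∂c_i = α_i − c_i = 0, so c_i* = α_i.
NE contributions = (2, 1.4); G = 3.4.
W^NE = (Σα)·G − ½Σα_i² = 3.4² − ½·5.96 = 8.58.
Planner sets c_i = Σα_j = 3.4 for every i, so G^SO = 2·3.4 = 6.8.
W^SO = (Σα)·G^SO − ½·2·(Σα)² = (2/2)·3.4² = 11.56.
Deadweight loss = W^SO − W^NE = 2.98.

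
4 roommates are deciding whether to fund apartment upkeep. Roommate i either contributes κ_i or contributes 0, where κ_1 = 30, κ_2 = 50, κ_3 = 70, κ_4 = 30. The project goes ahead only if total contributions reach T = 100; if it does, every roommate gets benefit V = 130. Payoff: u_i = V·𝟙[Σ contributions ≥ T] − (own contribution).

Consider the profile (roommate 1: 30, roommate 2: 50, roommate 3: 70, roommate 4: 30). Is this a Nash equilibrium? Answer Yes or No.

No

Total = 180 ≥ 100: provided.
Roommate 1 (pledges 30, payoff 100): dropping to 0 → total 150, payoff 130. Profitable deviation.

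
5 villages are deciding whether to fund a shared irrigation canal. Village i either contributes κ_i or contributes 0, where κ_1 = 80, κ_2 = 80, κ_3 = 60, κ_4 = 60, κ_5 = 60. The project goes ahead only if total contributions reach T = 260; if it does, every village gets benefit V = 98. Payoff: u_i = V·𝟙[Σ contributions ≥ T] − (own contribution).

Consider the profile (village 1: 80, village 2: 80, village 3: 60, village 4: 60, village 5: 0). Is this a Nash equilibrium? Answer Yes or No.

Total = 280 ≥ 260: provided.
Village 1 (pledges 80, payoff 18): dropping to 0 → total 200, payoff 0. No gain.
Village 2 (pledges 80, payoff 18): dropping to 0 → total 200, payoff 0. No gain.
Village 3 (pledges 60, payoff 38): dropping to 0 → total 220, payoff 0. No gain.
Village 4 (pledges 60, payoff 38): dropping to 0 → total 220, payoff 0. No gain.
Village 5 (pledges 0, payoff 98): pledging 60 → total 340, payoff 38. No gain.

Yes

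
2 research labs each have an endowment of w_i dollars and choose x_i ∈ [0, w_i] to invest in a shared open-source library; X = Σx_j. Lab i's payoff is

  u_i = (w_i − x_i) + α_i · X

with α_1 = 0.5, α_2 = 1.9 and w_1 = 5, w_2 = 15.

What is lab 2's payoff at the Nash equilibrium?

∂u_i/∂x_i = α_i − 1, so lab i contributes w_i if α_i > 1, else 0.
α_i > 1 for i ∈ {2}; NE contributions (0, 15), X = 15.
u_2 = (15 − 15) + 1.9·15 = 28.5.

28.5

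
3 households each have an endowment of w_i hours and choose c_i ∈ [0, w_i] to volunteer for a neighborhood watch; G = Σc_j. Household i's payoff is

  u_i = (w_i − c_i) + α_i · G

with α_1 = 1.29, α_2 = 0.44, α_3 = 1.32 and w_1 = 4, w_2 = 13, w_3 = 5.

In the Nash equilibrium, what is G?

9

∂u_i/∂c_i = α_i − 1, so household i contributes w_i if α_i > 1, else 0.
α_i > 1 for i ∈ {1, 3}; NE contributions (4, 0, 5), G = 9.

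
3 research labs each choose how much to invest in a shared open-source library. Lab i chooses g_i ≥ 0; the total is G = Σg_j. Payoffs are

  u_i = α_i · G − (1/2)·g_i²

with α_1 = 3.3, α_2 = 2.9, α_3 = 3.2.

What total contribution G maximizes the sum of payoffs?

28.2

Planner FOC: ∂(Σu_j)/∂g_i = (Σα_j) − g_i = 0, so g_i^SO = Σα_j = 9.4 for every i; G^SO = 28.2.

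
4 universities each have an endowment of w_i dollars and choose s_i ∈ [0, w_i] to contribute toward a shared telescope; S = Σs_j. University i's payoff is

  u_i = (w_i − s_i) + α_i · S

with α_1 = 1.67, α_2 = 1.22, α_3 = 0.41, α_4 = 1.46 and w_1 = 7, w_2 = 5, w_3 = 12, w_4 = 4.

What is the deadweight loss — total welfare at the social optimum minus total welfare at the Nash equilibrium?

∂u_i/∂s_i = α_i − 1, so university i contributes w_i if α_i > 1, else 0.
α_i > 1 for i ∈ {1, 2, 4}; NE contributions (7, 5, 0, 4), S = 16.
W^NE = Σw_i − S^NE + (Σα_i)·S^NE = 28 + 3.76·16 = 88.16.
Planner: ∂(Σu_j)/∂s_i = Σα_j − 1 = 3.76 > 0, so everyone contributes w_i; S^SO = 28, W^SO = 28 + 3.76·28 = 133.28.
Deadweight loss = 45.12.

45.12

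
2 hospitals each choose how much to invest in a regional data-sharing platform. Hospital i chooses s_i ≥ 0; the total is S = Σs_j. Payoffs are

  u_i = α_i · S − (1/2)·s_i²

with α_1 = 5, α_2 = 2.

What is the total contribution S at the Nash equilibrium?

7

Hospital i's FOC: ∂u_i/∂s_i = α_i − s_i = 0, so s_i* = α_i.
NE contributions = (5, 2); S = 7.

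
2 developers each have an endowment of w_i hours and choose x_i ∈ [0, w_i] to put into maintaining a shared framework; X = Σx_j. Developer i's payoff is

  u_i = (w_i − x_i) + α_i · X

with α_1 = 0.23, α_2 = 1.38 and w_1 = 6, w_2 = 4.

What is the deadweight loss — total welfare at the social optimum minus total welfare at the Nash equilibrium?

∂u_i/∂x_i = α_i − 1, so developer i contributes w_i if α_i > 1, else 0.
α_i > 1 for i ∈ {2}; NE contributions (0, 4), X = 4.
W^NE = Σw_i − X^NE + (Σα_i)·X^NE = 10 + 0.61·4 = 12.44.
Planner: ∂(Σu_j)/∂x_i = Σα_j − 1 = 0.61 > 0, so everyone contributes w_i; X^SO = 10, W^SO = 10 + 0.61·10 = 16.1.
Deadweight loss = 3.66.

3.66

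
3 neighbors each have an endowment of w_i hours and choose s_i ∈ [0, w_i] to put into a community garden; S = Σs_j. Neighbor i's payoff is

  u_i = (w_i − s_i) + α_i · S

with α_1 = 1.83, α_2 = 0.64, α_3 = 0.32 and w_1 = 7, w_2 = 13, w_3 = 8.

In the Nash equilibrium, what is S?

7

∂u_i/∂s_i = α_i − 1, so neighbor i contributes w_i if α_i > 1, else 0.
α_i > 1 for i ∈ {1}; NE contributions (7, 0, 0), S = 7.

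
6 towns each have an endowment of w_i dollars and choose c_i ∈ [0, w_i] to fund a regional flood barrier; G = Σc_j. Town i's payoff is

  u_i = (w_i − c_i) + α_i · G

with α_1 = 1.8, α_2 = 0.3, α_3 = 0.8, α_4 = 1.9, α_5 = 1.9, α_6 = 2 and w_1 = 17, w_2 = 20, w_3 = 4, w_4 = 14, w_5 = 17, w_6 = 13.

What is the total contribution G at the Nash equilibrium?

61

∂u_i/∂c_i = α_i − 1, so town i contributes w_i if α_i > 1, else 0.
α_i > 1 for i ∈ {1, 4, 5, 6}; NE contributions (17, 0, 0, 14, 17, 13), G = 61.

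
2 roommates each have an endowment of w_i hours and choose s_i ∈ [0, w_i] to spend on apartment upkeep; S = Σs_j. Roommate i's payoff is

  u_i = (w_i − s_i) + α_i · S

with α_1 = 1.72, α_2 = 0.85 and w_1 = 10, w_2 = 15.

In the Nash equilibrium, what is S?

10

∂u_i/∂s_i = α_i − 1, so roommate i contributes w_i if α_i > 1, else 0.
α_i > 1 for i ∈ {1}; NE contributions (10, 0), S = 10.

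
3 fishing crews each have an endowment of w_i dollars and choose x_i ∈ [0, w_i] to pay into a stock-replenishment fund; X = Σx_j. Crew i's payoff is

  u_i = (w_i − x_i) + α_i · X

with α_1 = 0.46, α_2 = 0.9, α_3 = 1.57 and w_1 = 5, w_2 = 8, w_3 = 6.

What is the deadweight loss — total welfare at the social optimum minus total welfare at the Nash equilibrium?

25.09

∂u_i/∂x_i = α_i − 1, so crew i contributes w_i if α_i > 1, else 0.
α_i > 1 for i ∈ {3}; NE contributions (0, 0, 6), X = 6.
W^NE = Σw_i − X^NE + (Σα_i)·X^NE = 19 + 1.93·6 = 30.58.
Planner: ∂(Σu_j)/∂x_i = Σα_j − 1 = 1.93 > 0, so everyone contributes w_i; X^SO = 19, W^SO = 19 + 1.93·19 = 55.67.
Deadweight loss = 25.09.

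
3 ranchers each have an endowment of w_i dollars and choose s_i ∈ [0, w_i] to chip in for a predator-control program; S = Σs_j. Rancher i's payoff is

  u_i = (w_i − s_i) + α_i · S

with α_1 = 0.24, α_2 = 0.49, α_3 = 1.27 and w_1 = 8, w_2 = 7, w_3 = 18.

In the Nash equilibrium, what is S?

18

∂u_i/∂s_i = α_i − 1, so rancher i contributes w_i if α_i > 1, else 0.
α_i > 1 for i ∈ {3}; NE contributions (0, 0, 18), S = 18.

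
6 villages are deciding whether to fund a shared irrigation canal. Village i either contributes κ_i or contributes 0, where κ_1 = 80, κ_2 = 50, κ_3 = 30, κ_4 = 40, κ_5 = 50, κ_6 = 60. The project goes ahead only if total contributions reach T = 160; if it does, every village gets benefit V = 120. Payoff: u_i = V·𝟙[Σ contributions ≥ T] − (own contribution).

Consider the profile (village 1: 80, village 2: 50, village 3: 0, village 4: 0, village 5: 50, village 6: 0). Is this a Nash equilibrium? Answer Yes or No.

Total = 180 ≥ 160: provided.
Village 1 (pledges 80, payoff 40): dropping to 0 → total 100, payoff 0. No gain.
Village 2 (pledges 50, payoff 70): dropping to 0 → total 130, payoff 0. No gain.
Village 3 (pledges 0, payoff 120): pledging 30 → total 210, payoff 90. No gain.
Village 4 (pledges 0, payoff 120): pledging 40 → total 220, payoff 80. No gain.
Village 5 (pledges 50, payoff 70): dropping to 0 → total 130, payoff 0. No gain.
Village 6 (pledges 0, payoff 120): pledging 60 → total 240, payoff 60. No gain.

Yes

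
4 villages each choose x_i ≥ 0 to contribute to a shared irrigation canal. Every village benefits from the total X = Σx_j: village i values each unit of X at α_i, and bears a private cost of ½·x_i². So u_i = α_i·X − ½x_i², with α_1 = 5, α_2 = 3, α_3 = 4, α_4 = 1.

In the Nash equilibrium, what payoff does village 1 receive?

52.5

Village i's FOC: ∂u_i/∂x_i = α_i − x_i = 0, so x_i* = α_i.
NE contributions = (5, 3, 4, 1); X = 13.
u_1 = α_1·X − ½·(x_1)² = 5·13 − ½·5² = 52.5.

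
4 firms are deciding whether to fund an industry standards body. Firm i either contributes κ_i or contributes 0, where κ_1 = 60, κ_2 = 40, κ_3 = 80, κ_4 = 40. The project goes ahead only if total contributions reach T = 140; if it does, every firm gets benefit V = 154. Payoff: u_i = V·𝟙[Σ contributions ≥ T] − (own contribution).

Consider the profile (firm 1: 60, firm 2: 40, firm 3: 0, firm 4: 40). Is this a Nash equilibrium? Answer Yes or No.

Yes

Total = 140 ≥ 140: provided.
Firm 1 (pledges 60, payoff 94): dropping to 0 → total 80, payoff 0. No gain.
Firm 2 (pledges 40, payoff 114): dropping to 0 → total 100, payoff 0. No gain.
Firm 3 (pledges 0, payoff 154): pledging 80 → total 220, payoff 74. No gain.
Firm 4 (pledges 40, payoff 114): dropping to 0 → total 100, payoff 0. No gain.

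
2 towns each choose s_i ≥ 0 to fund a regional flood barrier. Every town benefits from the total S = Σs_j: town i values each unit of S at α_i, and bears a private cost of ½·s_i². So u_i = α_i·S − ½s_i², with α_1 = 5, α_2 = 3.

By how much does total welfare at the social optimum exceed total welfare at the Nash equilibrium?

17

Town i's FOC: ∂u_i/∂s_i = α_i − s_i = 0, so s_i* = α_i.
NE contributions = (5, 3); S = 8.
W^NE = (Σα)·S − ½Σα_i² = 8² − ½·34 = 47.
Planner sets s_i = Σα_j = 8 for every i, so S^SO = 2·8 = 16.
W^SO = (Σα)·S^SO − ½·2·(Σα)² = (2/2)·8² = 64.
Deadweight loss = W^SO − W^NE = 17.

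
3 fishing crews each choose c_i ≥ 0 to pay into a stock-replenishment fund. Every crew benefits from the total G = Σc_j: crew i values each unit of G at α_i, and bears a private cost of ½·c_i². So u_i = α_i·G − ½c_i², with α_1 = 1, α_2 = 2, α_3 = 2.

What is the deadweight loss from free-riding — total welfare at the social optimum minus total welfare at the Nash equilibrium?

Crew i's FOC: ∂u_i/∂c_i = α_i − c_i = 0, so c_i* = α_i.
NE contributions = (1, 2, 2); G = 5.
W^NE = (Σα)·G − ½Σα_i² = 5² − ½·9 = 20.5.
Planner sets c_i = Σα_j = 5 for every i, so G^SO = 3·5 = 15.
W^SO = (Σα)·G^SO − ½·3·(Σα)² = (3/2)·5² = 37.5.
Deadweight loss = W^SO − W^NE = 17.

17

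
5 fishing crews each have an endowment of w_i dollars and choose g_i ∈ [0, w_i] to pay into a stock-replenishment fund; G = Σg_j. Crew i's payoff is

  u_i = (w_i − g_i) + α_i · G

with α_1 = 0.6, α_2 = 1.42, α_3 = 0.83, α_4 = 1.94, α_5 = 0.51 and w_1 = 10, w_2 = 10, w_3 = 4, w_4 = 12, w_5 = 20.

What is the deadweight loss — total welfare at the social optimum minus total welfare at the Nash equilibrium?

146.2

∂u_i/∂g_i = α_i − 1, so crew i contributes w_i if α_i > 1, else 0.
α_i > 1 for i ∈ {2, 4}; NE contributions (0, 10, 0, 12, 0), G = 22.
W^NE = Σw_i − G^NE + (Σα_i)·G^NE = 56 + 4.3·22 = 150.6.
Planner: ∂(Σu_j)/∂g_i = Σα_j − 1 = 4.3 > 0, so everyone contributes w_i; G^SO = 56, W^SO = 56 + 4.3·56 = 296.8.
Deadweight loss = 146.2.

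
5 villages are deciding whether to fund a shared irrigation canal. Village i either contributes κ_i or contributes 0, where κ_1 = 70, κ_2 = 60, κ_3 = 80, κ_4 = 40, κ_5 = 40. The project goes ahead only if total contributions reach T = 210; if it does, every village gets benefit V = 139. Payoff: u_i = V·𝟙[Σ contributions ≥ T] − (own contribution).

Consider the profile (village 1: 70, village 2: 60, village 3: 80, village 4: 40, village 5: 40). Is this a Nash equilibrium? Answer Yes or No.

Total = 290 ≥ 210: provided.
Village 1 (pledges 70, payoff 69): dropping to 0 → total 220, payoff 139. Profitable deviation.

No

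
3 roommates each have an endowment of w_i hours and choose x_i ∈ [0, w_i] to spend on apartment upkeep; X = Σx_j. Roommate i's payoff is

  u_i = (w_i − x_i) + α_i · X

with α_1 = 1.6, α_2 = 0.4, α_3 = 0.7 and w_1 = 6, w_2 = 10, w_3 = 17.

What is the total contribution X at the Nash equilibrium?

6

∂u_i/∂x_i = α_i − 1, so roommate i contributes w_i if α_i > 1, else 0.
α_i > 1 for i ∈ {1}; NE contributions (6, 0, 0), X = 6.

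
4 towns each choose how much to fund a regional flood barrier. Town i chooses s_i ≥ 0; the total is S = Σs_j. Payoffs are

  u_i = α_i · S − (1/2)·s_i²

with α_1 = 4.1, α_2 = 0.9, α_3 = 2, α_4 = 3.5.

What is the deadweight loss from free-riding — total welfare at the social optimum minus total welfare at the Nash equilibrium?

Town i's FOC: ∂u_i/∂s_i = α_i − s_i = 0, so s_i* = α_i.
NE contributions = (4.1, 0.9, 2, 3.5); S = 10.5.
W^NE = (Σα)·S − ½Σα_i² = 10.5² − ½·33.87 = 93.315.
Planner sets s_i = Σα_j = 10.5 for every i, so S^SO = 4·10.5 = 42.
W^SO = (Σα)·S^SO − ½·4·(Σα)² = (4/2)·10.5² = 220.5.
Deadweight loss = W^SO − W^NE = 127.185.

127.185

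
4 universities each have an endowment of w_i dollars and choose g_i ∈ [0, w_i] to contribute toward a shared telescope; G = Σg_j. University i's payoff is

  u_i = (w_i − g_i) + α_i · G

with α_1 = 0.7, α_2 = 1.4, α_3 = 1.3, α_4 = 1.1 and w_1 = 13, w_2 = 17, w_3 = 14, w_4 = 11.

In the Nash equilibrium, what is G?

∂u_i/∂g_i = α_i − 1, so university i contributes w_i if α_i > 1, else 0.
α_i > 1 for i ∈ {2, 3, 4}; NE contributions (0, 17, 14, 11), G = 42.

42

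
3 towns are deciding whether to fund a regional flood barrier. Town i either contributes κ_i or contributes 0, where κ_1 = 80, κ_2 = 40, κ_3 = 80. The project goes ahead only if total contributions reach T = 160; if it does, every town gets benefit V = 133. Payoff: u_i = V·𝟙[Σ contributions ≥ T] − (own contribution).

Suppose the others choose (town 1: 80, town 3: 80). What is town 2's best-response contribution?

Others' total = 160 ≥ 160; contributing adds cost 40 for no extra benefit.
Best response: 0.

0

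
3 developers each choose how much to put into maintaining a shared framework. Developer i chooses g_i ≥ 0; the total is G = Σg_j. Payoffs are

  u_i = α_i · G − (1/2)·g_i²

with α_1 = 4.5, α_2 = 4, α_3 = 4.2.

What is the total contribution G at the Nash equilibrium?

Developer i's FOC: ∂u_i/∂g_i = α_i − g_i = 0, so g_i* = α_i.
NE contributions = (4.5, 4, 4.2); G = 12.7.

12.7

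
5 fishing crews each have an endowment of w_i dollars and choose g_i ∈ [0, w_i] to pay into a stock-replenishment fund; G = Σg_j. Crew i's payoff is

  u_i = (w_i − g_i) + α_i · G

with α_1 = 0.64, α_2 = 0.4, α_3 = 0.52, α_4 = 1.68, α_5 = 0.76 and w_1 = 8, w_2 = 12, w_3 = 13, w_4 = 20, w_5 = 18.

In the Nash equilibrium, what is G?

20

∂u_i/∂g_i = α_i − 1, so crew i contributes w_i if α_i > 1, else 0.
α_i > 1 for i ∈ {4}; NE contributions (0, 0, 0, 20, 0), G = 20.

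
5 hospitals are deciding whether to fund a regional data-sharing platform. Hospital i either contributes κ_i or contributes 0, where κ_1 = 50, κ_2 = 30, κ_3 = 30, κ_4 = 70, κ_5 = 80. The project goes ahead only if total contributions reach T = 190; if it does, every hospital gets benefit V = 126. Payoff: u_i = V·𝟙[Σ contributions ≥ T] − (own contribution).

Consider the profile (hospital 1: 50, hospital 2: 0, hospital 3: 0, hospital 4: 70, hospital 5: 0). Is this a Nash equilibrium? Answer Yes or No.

Total = 120 < 190: not provided.
Hospital 1 (pledges 50, payoff -50): dropping to 0 → total 70, payoff 0. Profitable deviation.

No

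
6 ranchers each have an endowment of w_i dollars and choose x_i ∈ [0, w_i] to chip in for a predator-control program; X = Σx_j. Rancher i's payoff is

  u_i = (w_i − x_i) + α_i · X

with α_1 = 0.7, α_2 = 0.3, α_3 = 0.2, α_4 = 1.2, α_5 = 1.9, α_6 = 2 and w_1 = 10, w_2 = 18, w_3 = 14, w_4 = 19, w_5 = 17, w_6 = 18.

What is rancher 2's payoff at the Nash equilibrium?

34.2

∂u_i/∂x_i = α_i − 1, so rancher i contributes w_i if α_i > 1, else 0.
α_i > 1 for i ∈ {4, 5, 6}; NE contributions (0, 0, 0, 19, 17, 18), X = 54.
u_2 = (18 − 0) + 0.3·54 = 34.2.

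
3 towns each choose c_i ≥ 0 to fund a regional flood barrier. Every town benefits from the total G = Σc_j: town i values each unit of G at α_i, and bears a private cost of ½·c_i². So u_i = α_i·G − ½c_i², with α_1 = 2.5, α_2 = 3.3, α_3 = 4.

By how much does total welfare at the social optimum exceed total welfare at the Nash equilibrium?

64.59

Town i's FOC: ∂u_i/∂c_i = α_i − c_i = 0, so c_i* = α_i.
NE contributions = (2.5, 3.3, 4); G = 9.8.
W^NE = (Σα)·G − ½Σα_i² = 9.8² − ½·33.14 = 79.47.
Planner sets c_i = Σα_j = 9.8 for every i, so G^SO = 3·9.8 = 29.4.
W^SO = (Σα)·G^SO − ½·3·(Σα)² = (3/2)·9.8² = 144.06.
Deadweight loss = W^SO − W^NE = 64.59.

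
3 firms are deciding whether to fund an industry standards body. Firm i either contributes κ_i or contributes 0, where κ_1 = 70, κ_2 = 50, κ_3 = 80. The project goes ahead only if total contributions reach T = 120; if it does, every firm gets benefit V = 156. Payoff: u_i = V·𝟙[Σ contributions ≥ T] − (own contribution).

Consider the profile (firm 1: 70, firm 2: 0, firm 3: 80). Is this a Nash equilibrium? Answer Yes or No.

Yes

Total = 150 ≥ 120: provided.
Firm 1 (pledges 70, payoff 86): dropping to 0 → total 80, payoff 0. No gain.
Firm 2 (pledges 0, payoff 156): pledging 50 → total 200, payoff 106. No gain.
Firm 3 (pledges 80, payoff 76): dropping to 0 → total 70, payoff 0. No gain.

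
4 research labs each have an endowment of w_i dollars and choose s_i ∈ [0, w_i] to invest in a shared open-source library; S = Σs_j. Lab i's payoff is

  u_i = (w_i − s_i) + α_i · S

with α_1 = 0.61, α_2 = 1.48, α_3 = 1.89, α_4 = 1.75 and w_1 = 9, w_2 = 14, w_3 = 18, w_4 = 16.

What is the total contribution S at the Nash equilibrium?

48

∂u_i/∂s_i = α_i − 1, so lab i contributes w_i if α_i > 1, else 0.
α_i > 1 for i ∈ {2, 3, 4}; NE contributions (0, 14, 18, 16), S = 48.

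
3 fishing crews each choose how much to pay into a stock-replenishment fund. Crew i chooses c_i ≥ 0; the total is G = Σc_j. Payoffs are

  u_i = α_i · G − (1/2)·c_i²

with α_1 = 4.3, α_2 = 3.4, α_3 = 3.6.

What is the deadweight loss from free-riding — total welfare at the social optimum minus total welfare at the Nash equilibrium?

Crew i's FOC: ∂u_i/∂c_i = α_i − c_i = 0, so c_i* = α_i.
NE contributions = (4.3, 3.4, 3.6); G = 11.3.
W^NE = (Σα)·G − ½Σα_i² = 11.3² − ½·43.01 = 106.185.
Planner sets c_i = Σα_j = 11.3 for every i, so G^SO = 3·11.3 = 33.9.
W^SO = (Σα)·G^SO − ½·3·(Σα)² = (3/2)·11.3² = 191.535.
Deadweight loss = W^SO − W^NE = 85.35.

85.35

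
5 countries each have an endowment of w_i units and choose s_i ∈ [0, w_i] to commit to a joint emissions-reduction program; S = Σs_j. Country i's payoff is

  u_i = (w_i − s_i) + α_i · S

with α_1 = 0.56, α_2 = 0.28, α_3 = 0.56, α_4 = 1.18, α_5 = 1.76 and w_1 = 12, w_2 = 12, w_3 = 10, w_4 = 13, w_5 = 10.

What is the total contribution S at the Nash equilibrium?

23

∂u_i/∂s_i = α_i − 1, so country i contributes w_i if α_i > 1, else 0.
α_i > 1 for i ∈ {4, 5}; NE contributions (0, 0, 0, 13, 10), S = 23.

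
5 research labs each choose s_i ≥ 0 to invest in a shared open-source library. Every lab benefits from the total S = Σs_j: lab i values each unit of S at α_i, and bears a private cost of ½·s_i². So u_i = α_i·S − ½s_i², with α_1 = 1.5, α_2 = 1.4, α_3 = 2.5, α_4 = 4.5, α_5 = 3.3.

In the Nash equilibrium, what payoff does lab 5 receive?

38.115

Lab i's FOC: ∂u_i/∂s_i = α_i − s_i = 0, so s_i* = α_i.
NE contributions = (1.5, 1.4, 2.5, 4.5, 3.3); S = 13.2.
u_5 = α_5·S − ½·(s_5)² = 3.3·13.2 − ½·3.3² = 38.115.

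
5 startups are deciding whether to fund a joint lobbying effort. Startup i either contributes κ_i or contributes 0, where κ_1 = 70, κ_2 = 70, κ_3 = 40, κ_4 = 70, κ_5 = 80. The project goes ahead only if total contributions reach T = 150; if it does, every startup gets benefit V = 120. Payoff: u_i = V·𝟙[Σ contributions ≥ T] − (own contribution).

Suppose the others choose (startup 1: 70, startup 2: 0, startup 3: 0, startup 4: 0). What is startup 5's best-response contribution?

Others' total = 70. Contributing 80 brings total to 150 ≥ 150: gain V − κ_5 = 40.
Best response: 80.

80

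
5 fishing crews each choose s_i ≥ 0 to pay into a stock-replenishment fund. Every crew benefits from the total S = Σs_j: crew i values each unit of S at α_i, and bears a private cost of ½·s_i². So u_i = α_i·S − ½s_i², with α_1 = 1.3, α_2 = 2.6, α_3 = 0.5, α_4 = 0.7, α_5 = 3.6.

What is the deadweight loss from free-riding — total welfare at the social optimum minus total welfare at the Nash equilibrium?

Crew i's FOC: ∂u_i/∂s_i = α_i − s_i = 0, so s_i* = α_i.
NE contributions = (1.3, 2.6, 0.5, 0.7, 3.6); S = 8.7.
W^NE = (Σα)·S − ½Σα_i² = 8.7² − ½·22.15 = 64.615.
Planner sets s_i = Σα_j = 8.7 for every i, so S^SO = 5·8.7 = 43.5.
W^SO = (Σα)·S^SO − ½·5·(Σα)² = (5/2)·8.7² = 189.225.
Deadweight loss = W^SO − W^NE = 124.61.

124.61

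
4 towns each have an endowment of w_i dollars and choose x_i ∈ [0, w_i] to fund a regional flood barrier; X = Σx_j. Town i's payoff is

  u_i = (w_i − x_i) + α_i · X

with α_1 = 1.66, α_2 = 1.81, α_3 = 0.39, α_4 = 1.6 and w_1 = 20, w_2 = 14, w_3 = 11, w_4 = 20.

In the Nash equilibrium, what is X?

54

∂u_i/∂x_i = α_i − 1, so town i contributes w_i if α_i > 1, else 0.
α_i > 1 for i ∈ {1, 2, 4}; NE contributions (20, 14, 0, 20), X = 54.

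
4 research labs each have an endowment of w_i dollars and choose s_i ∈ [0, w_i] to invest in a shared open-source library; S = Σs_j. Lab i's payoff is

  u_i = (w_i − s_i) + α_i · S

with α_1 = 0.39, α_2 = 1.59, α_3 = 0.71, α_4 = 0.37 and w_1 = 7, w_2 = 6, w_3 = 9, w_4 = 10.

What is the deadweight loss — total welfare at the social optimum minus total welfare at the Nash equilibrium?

∂u_i/∂s_i = α_i − 1, so lab i contributes w_i if α_i > 1, else 0.
α_i > 1 for i ∈ {2}; NE contributions (0, 6, 0, 0), S = 6.
W^NE = Σw_i − S^NE + (Σα_i)·S^NE = 32 + 2.06·6 = 44.36.
Planner: ∂(Σu_j)/∂s_i = Σα_j − 1 = 2.06 > 0, so everyone contributes w_i; S^SO = 32, W^SO = 32 + 2.06·32 = 97.92.
Deadweight loss = 53.56.

53.56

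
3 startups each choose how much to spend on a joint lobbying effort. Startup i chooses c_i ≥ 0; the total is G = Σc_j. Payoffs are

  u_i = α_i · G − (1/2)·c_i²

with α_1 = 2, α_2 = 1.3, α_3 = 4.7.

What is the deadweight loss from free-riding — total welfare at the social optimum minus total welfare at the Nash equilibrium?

Startup i's FOC: ∂u_i/∂c_i = α_i − c_i = 0, so c_i* = α_i.
NE contributions = (2, 1.3, 4.7); G = 8.
W^NE = (Σα)·G − ½Σα_i² = 8² − ½·27.78 = 50.11.
Planner sets c_i = Σα_j = 8 for every i, so G^SO = 3·8 = 24.
W^SO = (Σα)·G^SO − ½·3·(Σα)² = (3/2)·8² = 96.
Deadweight loss = W^SO − W^NE = 45.89.

45.89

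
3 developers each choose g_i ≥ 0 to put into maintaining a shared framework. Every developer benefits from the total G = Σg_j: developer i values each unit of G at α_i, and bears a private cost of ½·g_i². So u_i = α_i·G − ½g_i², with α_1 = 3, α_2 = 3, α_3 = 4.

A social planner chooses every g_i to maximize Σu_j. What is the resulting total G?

Planner FOC: ∂(Σu_j)/∂g_i = (Σα_j) − g_i = 0, so g_i^SO = Σα_j = 10 for every i; G^SO = 30.

30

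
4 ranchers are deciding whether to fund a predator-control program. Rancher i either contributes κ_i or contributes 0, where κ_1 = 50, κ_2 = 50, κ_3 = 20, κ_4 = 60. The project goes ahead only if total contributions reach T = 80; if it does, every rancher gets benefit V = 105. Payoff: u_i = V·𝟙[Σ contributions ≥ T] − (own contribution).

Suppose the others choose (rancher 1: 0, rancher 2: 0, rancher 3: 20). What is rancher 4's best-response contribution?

60

Others' total = 20. Contributing 60 brings total to 80 ≥ 80: gain V − κ_4 = 45.
Best response: 60.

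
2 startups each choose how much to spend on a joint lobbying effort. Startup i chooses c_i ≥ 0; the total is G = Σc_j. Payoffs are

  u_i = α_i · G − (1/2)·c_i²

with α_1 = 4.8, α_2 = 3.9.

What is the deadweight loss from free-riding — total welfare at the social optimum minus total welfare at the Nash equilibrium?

19.125

Startup i's FOC: ∂u_i/∂c_i = α_i − c_i = 0, so c_i* = α_i.
NE contributions = (4.8, 3.9); G = 8.7.
W^NE = (Σα)·G − ½Σα_i² = 8.7² − ½·38.25 = 56.565.
Planner sets c_i = Σα_j = 8.7 for every i, so G^SO = 2·8.7 = 17.4.
W^SO = (Σα)·G^SO − ½·2·(Σα)² = (2/2)·8.7² = 75.69.
Deadweight loss = W^SO − W^NE = 19.125.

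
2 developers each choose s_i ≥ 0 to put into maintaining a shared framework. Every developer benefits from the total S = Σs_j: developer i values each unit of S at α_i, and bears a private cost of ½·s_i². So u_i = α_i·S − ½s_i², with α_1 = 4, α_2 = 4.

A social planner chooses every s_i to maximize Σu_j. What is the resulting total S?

16

Planner FOC: ∂(Σu_j)/∂s_i = (Σα_j) − s_i = 0, so s_i^SO = Σα_j = 8 for every i; S^SO = 16.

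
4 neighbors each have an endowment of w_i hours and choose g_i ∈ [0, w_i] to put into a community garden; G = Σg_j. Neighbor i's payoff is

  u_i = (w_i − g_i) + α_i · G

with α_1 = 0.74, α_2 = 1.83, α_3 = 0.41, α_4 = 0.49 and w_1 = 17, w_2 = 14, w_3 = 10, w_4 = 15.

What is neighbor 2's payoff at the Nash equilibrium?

∂u_i/∂g_i = α_i − 1, so neighbor i contributes w_i if α_i > 1, else 0.
α_i > 1 for i ∈ {2}; NE contributions (0, 14, 0, 0), G = 14.
u_2 = (14 − 14) + 1.83·14 = 25.62.

25.62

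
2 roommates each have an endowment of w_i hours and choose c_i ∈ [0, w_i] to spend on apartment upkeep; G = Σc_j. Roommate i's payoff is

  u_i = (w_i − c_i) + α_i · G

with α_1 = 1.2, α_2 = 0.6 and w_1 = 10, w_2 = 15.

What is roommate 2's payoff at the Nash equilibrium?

21

∂u_i/∂c_i = α_i − 1, so roommate i contributes w_i if α_i > 1, else 0.
α_i > 1 for i ∈ {1}; NE contributions (10, 0), G = 10.
u_2 = (15 − 0) + 0.6·10 = 21.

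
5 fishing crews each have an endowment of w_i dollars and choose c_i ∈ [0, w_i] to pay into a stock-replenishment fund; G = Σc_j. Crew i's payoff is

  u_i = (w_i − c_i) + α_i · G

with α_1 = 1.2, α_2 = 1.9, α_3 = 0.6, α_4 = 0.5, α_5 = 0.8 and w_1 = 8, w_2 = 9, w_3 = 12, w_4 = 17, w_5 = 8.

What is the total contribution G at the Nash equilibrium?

17

∂u_i/∂c_i = α_i − 1, so crew i contributes w_i if α_i > 1, else 0.
α_i > 1 for i ∈ {1, 2}; NE contributions (8, 9, 0, 0, 0), G = 17.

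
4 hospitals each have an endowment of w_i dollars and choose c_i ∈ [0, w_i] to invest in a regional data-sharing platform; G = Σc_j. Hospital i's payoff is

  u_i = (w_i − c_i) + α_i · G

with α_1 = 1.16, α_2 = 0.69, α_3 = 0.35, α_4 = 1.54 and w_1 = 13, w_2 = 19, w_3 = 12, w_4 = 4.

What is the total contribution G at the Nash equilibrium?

∂u_i/∂c_i = α_i − 1, so hospital i contributes w_i if α_i > 1, else 0.
α_i > 1 for i ∈ {1, 4}; NE contributions (13, 0, 0, 4), G = 17.

17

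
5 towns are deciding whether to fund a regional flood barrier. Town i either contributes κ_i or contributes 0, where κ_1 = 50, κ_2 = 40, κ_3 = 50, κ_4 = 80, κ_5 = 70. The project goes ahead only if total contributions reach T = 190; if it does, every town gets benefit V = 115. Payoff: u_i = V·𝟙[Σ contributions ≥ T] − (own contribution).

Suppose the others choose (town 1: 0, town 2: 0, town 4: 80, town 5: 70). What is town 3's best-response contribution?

50

Others' total = 150. Contributing 50 brings total to 200 ≥ 190: gain V − κ_3 = 65.
Best response: 50.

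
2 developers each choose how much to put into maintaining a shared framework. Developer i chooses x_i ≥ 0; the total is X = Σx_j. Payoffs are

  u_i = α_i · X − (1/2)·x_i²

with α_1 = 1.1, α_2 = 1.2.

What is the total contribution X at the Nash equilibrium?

2.3

Developer i's FOC: ∂u_i/∂x_i = α_i − x_i = 0, so x_i* = α_i.
NE contributions = (1.1, 1.2); X = 2.3.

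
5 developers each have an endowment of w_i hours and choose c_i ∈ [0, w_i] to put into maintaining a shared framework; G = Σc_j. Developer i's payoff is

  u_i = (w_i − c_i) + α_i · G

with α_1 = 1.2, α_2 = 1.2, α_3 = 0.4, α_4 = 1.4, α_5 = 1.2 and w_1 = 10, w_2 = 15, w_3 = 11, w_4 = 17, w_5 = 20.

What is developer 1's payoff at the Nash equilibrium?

∂u_i/∂c_i = α_i − 1, so developer i contributes w_i if α_i > 1, else 0.
α_i > 1 for i ∈ {1, 2, 4, 5}; NE contributions (10, 15, 0, 17, 20), G = 62.
u_1 = (10 − 10) + 1.2·62 = 74.4.

74.4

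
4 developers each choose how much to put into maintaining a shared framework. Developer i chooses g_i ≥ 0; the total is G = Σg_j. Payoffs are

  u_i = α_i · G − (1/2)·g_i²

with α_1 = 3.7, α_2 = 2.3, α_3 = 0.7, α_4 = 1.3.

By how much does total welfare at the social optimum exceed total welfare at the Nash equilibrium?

74.58

Developer i's FOC: ∂u_i/∂g_i = α_i − g_i = 0, so g_i* = α_i.
NE contributions = (3.7, 2.3, 0.7, 1.3); G = 8.
W^NE = (Σα)·G − ½Σα_i² = 8² − ½·21.16 = 53.42.
Planner sets g_i = Σα_j = 8 for every i, so G^SO = 4·8 = 32.
W^SO = (Σα)·G^SO − ½·4·(Σα)² = (4/2)·8² = 128.
Deadweight loss = W^SO − W^NE = 74.58.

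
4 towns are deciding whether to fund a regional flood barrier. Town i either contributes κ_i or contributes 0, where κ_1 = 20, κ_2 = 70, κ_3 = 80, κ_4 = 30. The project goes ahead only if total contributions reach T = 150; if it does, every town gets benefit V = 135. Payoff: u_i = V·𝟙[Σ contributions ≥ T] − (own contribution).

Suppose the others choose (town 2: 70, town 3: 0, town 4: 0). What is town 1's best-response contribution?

0

Others' total = 70. Even contributing 20 gives 90 < 150: no benefit either way.
Best response: 0.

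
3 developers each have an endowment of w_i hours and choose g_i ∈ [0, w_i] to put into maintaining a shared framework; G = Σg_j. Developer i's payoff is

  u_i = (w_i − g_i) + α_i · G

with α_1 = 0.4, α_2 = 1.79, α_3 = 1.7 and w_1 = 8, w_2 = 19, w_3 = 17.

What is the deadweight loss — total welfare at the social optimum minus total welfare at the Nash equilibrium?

23.12

∂u_i/∂g_i = α_i − 1, so developer i contributes w_i if α_i > 1, else 0.
α_i > 1 for i ∈ {2, 3}; NE contributions (0, 19, 17), G = 36.
W^NE = Σw_i − G^NE + (Σα_i)·G^NE = 44 + 2.89·36 = 148.04.
Planner: ∂(Σu_j)/∂g_i = Σα_j − 1 = 2.89 > 0, so everyone contributes w_i; G^SO = 44, W^SO = 44 + 2.89·44 = 171.16.
Deadweight loss = 23.12.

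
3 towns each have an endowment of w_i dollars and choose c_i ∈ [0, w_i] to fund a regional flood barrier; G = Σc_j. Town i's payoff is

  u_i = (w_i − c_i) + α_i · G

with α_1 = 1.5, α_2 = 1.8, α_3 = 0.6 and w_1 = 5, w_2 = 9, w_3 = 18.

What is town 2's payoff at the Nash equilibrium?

∂u_i/∂c_i = α_i − 1, so town i contributes w_i if α_i > 1, else 0.
α_i > 1 for i ∈ {1, 2}; NE contributions (5, 9, 0), G = 14.
u_2 = (9 − 9) + 1.8·14 = 25.2.

25.2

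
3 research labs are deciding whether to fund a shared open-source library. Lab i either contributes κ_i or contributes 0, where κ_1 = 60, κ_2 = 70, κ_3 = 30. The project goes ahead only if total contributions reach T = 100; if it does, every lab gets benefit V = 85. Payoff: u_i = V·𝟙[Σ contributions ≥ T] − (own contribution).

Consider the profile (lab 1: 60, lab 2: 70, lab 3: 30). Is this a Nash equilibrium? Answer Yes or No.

No

Total = 160 ≥ 100: provided.
Lab 1 (pledges 60, payoff 25): dropping to 0 → total 100, payoff 85. Profitable deviation.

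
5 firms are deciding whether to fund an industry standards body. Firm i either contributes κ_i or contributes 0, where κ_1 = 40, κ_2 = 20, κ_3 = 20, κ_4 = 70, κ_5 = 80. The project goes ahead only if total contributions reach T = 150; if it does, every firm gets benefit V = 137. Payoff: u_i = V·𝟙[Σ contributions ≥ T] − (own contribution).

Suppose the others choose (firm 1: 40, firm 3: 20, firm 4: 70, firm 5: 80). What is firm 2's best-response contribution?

0

Others' total = 210 ≥ 150; contributing adds cost 20 for no extra benefit.
Best response: 0.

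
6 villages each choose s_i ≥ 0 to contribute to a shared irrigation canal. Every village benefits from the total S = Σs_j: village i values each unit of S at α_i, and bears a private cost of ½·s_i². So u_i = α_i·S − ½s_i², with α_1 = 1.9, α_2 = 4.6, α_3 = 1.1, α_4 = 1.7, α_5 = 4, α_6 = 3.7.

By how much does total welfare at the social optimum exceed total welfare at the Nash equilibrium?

607.28

Village i's FOC: ∂u_i/∂s_i = α_i − s_i = 0, so s_i* = α_i.
NE contributions = (1.9, 4.6, 1.1, 1.7, 4, 3.7); S = 17.
W^NE = (Σα)·S − ½Σα_i² = 17² − ½·58.56 = 259.72.
Planner sets s_i = Σα_j = 17 for every i, so S^SO = 6·17 = 102.
W^SO = (Σα)·S^SO − ½·6·(Σα)² = (6/2)·17² = 867.
Deadweight loss = W^SO − W^NE = 607.28.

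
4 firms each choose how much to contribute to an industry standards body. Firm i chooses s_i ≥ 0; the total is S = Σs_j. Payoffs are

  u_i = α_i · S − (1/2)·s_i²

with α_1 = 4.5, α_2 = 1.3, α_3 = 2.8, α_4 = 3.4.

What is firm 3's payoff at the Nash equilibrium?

29.68

Firm i's FOC: ∂u_i/∂s_i = α_i − s_i = 0, so s_i* = α_i.
NE contributions = (4.5, 1.3, 2.8, 3.4); S = 12.
u_3 = α_3·S − ½·(s_3)² = 2.8·12 − ½·2.8² = 29.68.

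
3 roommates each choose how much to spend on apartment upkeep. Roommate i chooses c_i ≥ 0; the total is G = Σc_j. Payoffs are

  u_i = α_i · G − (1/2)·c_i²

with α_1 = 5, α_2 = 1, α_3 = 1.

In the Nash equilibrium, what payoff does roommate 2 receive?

Roommate i's FOC: ∂u_i/∂c_i = α_i − c_i = 0, so c_i* = α_i.
NE contributions = (5, 1, 1); G = 7.
u_2 = α_2·G − ½·(c_2)² = 1·7 − ½·1² = 6.5.

6.5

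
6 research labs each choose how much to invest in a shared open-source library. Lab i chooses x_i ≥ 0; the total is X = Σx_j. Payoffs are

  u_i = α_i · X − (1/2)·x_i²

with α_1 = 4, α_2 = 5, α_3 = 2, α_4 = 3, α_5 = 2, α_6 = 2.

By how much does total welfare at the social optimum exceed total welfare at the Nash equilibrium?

Lab i's FOC: ∂u_i/∂x_i = α_i − x_i = 0, so x_i* = α_i.
NE contributions = (4, 5, 2, 3, 2, 2); X = 18.
W^NE = (Σα)·X − ½Σα_i² = 18² − ½·62 = 293.
Planner sets x_i = Σα_j = 18 for every i, so X^SO = 6·18 = 108.
W^SO = (Σα)·X^SO − ½·6·(Σα)² = (6/2)·18² = 972.
Deadweight loss = W^SO − W^NE = 679.

679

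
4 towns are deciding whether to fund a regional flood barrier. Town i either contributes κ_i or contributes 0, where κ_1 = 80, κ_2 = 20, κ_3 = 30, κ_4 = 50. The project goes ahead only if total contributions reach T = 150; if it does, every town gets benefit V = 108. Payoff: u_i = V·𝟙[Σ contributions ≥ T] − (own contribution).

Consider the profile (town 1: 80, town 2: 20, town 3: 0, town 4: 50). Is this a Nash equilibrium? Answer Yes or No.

Yes

Total = 150 ≥ 150: provided.
Town 1 (pledges 80, payoff 28): dropping to 0 → total 70, payoff 0. No gain.
Town 2 (pledges 20, payoff 88): dropping to 0 → total 130, payoff 0. No gain.
Town 3 (pledges 0, payoff 108): pledging 30 → total 180, payoff 78. No gain.
Town 4 (pledges 50, payoff 58): dropping to 0 → total 100, payoff 0. No gain.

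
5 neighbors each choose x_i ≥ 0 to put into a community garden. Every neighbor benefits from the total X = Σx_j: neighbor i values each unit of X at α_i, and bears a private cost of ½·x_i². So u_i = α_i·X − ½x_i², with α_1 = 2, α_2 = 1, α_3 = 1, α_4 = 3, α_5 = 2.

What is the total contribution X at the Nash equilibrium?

Neighbor i's FOC: ∂u_i/∂x_i = α_i − x_i = 0, so x_i* = α_i.
NE contributions = (2, 1, 1, 3, 2); X = 9.

9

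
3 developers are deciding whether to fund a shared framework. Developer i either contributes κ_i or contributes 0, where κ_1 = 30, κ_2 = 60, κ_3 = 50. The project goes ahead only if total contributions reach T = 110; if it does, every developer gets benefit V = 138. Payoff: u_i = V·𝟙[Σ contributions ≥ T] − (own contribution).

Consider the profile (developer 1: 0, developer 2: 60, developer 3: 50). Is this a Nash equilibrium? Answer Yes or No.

Total = 110 ≥ 110: provided.
Developer 1 (pledges 0, payoff 138): pledging 30 → total 140, payoff 108. No gain.
Developer 2 (pledges 60, payoff 78): dropping to 0 → total 50, payoff 0. No gain.
Developer 3 (pledges 50, payoff 88): dropping to 0 → total 60, payoff 0. No gain.

Yes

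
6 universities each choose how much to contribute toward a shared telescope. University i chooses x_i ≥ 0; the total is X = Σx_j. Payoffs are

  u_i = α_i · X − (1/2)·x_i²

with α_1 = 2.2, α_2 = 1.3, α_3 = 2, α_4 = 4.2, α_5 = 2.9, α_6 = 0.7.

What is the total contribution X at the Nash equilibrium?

University i's FOC: ∂u_i/∂x_i = α_i − x_i = 0, so x_i* = α_i.
NE contributions = (2.2, 1.3, 2, 4.2, 2.9, 0.7); X = 13.3.

13.3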